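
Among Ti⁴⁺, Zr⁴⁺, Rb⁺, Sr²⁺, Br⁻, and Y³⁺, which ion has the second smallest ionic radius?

Ti⁴⁺ has 18 e⁻ (Z=22), Zr⁴⁺ has 36 e⁻ (Z=40), Y³⁺ has 36 e⁻ (Z=39), Sr²⁺ has 36 e⁻ (Z=38), Rb⁺ has 36 e⁻ (Z=37), Br⁻ has 36 e⁻ (Z=35). Ti⁴⁺ < Zr⁴⁺ (same group, 1 shell fewer); Zr⁴⁺ < Y³⁺ (isoelectronic, higher Z=40 is smaller); Y³⁺ < Sr²⁺ (both 36 e⁻, Z=39>38); Sr²⁺ < Rb⁺ (isoelectronic, higher Z=38 is smaller); Rb⁺ < Br⁻ (isoelectronic, higher Z=37 is smaller).
That gives Ti⁴⁺ < Zr⁴⁺ < Y³⁺ < Sr²⁺ < Rb⁺ < Br⁻. From the smallest end, number 2 is Zr⁴⁺.

Zr⁴⁺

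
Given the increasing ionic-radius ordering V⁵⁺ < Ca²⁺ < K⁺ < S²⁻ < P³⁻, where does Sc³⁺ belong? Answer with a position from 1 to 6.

Each ion has 18 electrons. The ranking follows nuclear charge in reverse — greater Z gives a smaller radius. V⁵⁺ (Z=23), Sc³⁺ (Z=21), Ca²⁺ (Z=20), K⁺ (Z=19), S²⁻ (Z=16), P³⁻ (Z=15).
With Sc³⁺ included the full order is V⁵⁺ < Sc³⁺ < Ca²⁺ < K⁺ < S²⁻ < P³⁻, so it takes position 2.

2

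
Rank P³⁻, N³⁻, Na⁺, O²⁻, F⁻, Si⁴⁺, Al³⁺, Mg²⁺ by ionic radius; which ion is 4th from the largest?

First list Z and electron count for each: Si⁴⁺ has 10 e⁻ (Z=14), Al³⁺ has 10 e⁻ (Z=13), Mg²⁺ has 10 e⁻ (Z=12), Na⁺ has 10 e⁻ (Z=11), F⁻ has 10 e⁻ (Z=9), O²⁻ has 10 e⁻ (Z=8), N³⁻ has 10 e⁻ (Z=7), P³⁻ has 18 e⁻ (Z=15). Si⁴⁺ < Al³⁺ (both 10 e⁻, Z=14>13); Al³⁺ < Mg²⁺ (both 10 e⁻, Z=13>12); Mg²⁺ < Na⁺ (both 10 e⁻, Z=12>11); Na⁺ < F⁻ (both 10 e⁻, Z=11>9); F⁻ < O²⁻ (isoelectronic, higher Z=9 is smaller); O²⁻ < N³⁻ (isoelectronic, higher Z=8 is smaller); N³⁻ < P³⁻ (same group, period 2 vs 3).
Full ascending order: Si⁴⁺ < Al³⁺ < Mg²⁺ < Na⁺ < F⁻ < O²⁻ < N³⁻ < P³⁻. Counting from the largest, position 4 is F⁻.

F⁻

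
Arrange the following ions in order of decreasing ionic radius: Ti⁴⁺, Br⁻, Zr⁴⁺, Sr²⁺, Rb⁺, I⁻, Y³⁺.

I⁻ > Br⁻ > Rb⁺ > Sr²⁺ > Y³⁺ > Zr⁴⁺ > Ti⁴⁺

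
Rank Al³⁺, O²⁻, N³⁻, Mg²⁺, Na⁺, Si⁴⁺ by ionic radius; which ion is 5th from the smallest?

O²⁻

Each ion has 10 electrons. The ranking follows nuclear charge in reverse — greater Z gives a smaller radius. Si⁴⁺ (Z=14), Al³⁺ (Z=13), Mg²⁺ (Z=12), Na⁺ (Z=11), O²⁻ (Z=8), N³⁻ (Z=7).
Full ascending order: Si⁴⁺ < Al³⁺ < Mg²⁺ < Na⁺ < O²⁻ < N³⁻. Counting from the smallest, position 5 is O²⁻.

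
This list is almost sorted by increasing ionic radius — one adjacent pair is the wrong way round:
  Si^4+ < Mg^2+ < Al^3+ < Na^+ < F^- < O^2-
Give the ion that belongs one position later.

Mg^2+

Scanning neighbour by neighbour, only Mg^2+/Al^3+ violates a trend: they are isoelectronic (10 e⁻) and Al has more protons than Mg (13 vs 12), making Al^3+ smaller. That makes Mg^2+ the one sitting a position early relative to where it belongs.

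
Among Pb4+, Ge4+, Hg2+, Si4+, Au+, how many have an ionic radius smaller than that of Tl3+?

Si4+ has 10 e⁻ (Z=14), Ge4+ has 28 e⁻ (Z=32), Pb4+ has 78 e⁻ (Z=82), Tl3+ has 78 e⁻ (Z=81), Hg2+ has 78 e⁻ (Z=80), Au+ has 78 e⁻ (Z=79). Si4+ < Ge4+ (same group, period 3 vs 4); Ge4+ < Pb4+ (same group, period 4 vs 6); Pb4+ < Tl3+ (isoelectronic, higher Z=82 is smaller); Tl3+ < Hg2+ (both 78 e⁻, Z=81>80); Hg2+ < Au+ (isoelectronic, higher Z=80 is smaller).
Overall: Si4+ < Ge4+ < Pb4+ < Tl3+ < Hg2+ < Au+. Tl3+ has 3 below it and 2 above. So 3 are smaller.

3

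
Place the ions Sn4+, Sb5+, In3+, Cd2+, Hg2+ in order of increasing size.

First list Z and electron count for each: Sb5+ (Z=51, 46 e⁻), Sn4+ (Z=50, 46 e⁻), In3+ (Z=49, 46 e⁻), Cd2+ (Z=48, 46 e⁻), Hg2+ (Z=80, 78 e⁻). Sb5+ < Sn4+ (isoelectronic, higher Z=51 is smaller); Sn4+ < In3+ (both 46 e⁻, Z=50>49); In3+ < Cd2+ (isoelectronic, higher Z=49 is smaller); Cd2+ < Hg2+ (same group, 1 shell fewer).

Sb5+ < Sn4+ < In3+ < Cd2+ < Hg2+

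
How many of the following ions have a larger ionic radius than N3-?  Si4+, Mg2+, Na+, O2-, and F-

Isoelectronic series (10 e⁻ each). Size is set by nuclear charge: more protons means a smaller ion. Si4+ (Z=14), Mg2+ (Z=12), Na+ (Z=11), F- (Z=9), O2- (Z=8), N3- (Z=7).
Relative to N3-, the ions that are larger are none. So 0 are larger.

0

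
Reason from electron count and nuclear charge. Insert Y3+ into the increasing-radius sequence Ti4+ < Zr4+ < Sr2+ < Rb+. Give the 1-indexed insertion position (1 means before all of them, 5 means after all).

First list Z and electron count for each: Ti4+ (Z=22, 18 e⁻), Zr4+ (Z=40, 36 e⁻), Y3+ (Z=39, 36 e⁻), Sr2+ (Z=38, 36 e⁻), Rb+ (Z=37, 36 e⁻). Ti4+ < Zr4+ (same group, period 4 vs 5); Zr4+ < Y3+ (both 36 e⁻, Z=40>39); Y3+ < Sr2+ (isoelectronic, higher Z=39 is smaller); Sr2+ < Rb+ (both 36 e⁻, Z=38>37).
Merged order: Ti4+ < Zr4+ < Y3+ < Sr2+ < Rb+ — Y3+ is number 3.

3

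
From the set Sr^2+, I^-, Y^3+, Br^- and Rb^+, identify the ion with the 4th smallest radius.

Tabulating Z and e⁻: Y^3+ has 36 e⁻ (Z=39), Sr^2+ has 36 e⁻ (Z=38), Rb^+ has 36 e⁻ (Z=37), Br^- has 36 e⁻ (Z=35), I^- has 54 e⁻ (Z=53). Y^3+ < Sr^2+ (isoelectronic, higher Z=39 is smaller); Sr^2+ < Rb^+ (isoelectronic, higher Z=38 is smaller); Rb^+ < Br^- (both 36 e⁻, Z=37>35); Br^- < I^- (same group, 1 shell fewer).
Ordering: Y^3+ < Sr^2+ < Rb^+ < Br^- < I^-. The 4th smallest is Br^-.

Br^-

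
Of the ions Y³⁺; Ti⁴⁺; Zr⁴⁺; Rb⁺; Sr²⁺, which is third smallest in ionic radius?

Tabulating Z and e⁻: Ti⁴⁺ has 18 e⁻ (Z=22), Zr⁴⁺ has 36 e⁻ (Z=40), Y³⁺ has 36 e⁻ (Z=39), Sr²⁺ has 36 e⁻ (Z=38), Rb⁺ has 36 e⁻ (Z=37). Ti⁴⁺ < Zr⁴⁺ (same group, 1 shell fewer); Zr⁴⁺ < Y³⁺ (isoelectronic, higher Z=40 is smaller); Y³⁺ < Sr²⁺ (isoelectronic, higher Z=39 is smaller); Sr²⁺ < Rb⁺ (both 36 e⁻, Z=38>37).
Full ascending order: Ti⁴⁺ < Zr⁴⁺ < Y³⁺ < Sr²⁺ < Rb⁺. Counting from the smallest, position 3 is Y³⁺.

Y³⁺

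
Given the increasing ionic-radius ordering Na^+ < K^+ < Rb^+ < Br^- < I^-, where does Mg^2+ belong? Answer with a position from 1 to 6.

1

Mg^2+ (Z=12, 10 e⁻), Na^+ (Z=11, 10 e⁻), K^+ (Z=19, 18 e⁻), Rb^+ (Z=37, 36 e⁻), Br^- (Z=35, 36 e⁻), I^- (Z=53, 54 e⁻). Mg^2+ < Na^+ (both 10 e⁻, Z=12>11); Na^+ < K^+ (same group, 1 shell fewer); K^+ < Rb^+ (same group, period 4 vs 5); Rb^+ < Br^- (isoelectronic, higher Z=37 is smaller); Br^- < I^- (same group, period 4 vs 5).
The complete sequence is Mg^2+ < Na^+ < K^+ < Rb^+ < Br^- < I^-. Mg^2+ sits at position 1.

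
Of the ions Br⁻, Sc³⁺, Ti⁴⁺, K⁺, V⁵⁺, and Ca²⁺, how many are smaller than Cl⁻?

Tabulating Z and e⁻: V⁵⁺ (Z=23, 18 e⁻), Ti⁴⁺ (Z=22, 18 e⁻), Sc³⁺ (Z=21, 18 e⁻), Ca²⁺ (Z=20, 18 e⁻), K⁺ (Z=19, 18 e⁻), Cl⁻ (Z=17, 18 e⁻), Br⁻ (Z=35, 36 e⁻). V⁵⁺ < Ti⁴⁺ (isoelectronic, higher Z=23 is smaller); Ti⁴⁺ < Sc³⁺ (isoelectronic, higher Z=22 is smaller); Sc³⁺ < Ca²⁺ (both 18 e⁻, Z=21>20); Ca²⁺ < K⁺ (isoelectronic, higher Z=20 is smaller); K⁺ < Cl⁻ (both 18 e⁻, Z=19>17); Cl⁻ < Br⁻ (same group, 1 shell fewer).
Ordering all of them (including Cl⁻) by radius gives V⁵⁺ < Ti⁴⁺ < Sc³⁺ < Ca²⁺ < K⁺ < Cl⁻ < Br⁻. So 5 are smaller.

5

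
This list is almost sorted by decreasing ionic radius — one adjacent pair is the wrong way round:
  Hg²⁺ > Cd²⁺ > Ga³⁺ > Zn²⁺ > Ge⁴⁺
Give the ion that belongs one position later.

Ga³⁺

The pair Ga³⁺, Zn²⁺ is the wrong way round — both have 28 electrons but Z(Ga)=31 > Z(Zn)=30, so Ga³⁺ should be the smaller of the two. All other adjacent pairs agree with periodic trends, so Ga³⁺ is the misplaced ion.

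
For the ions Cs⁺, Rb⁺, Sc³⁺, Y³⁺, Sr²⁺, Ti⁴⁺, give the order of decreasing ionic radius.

Cs⁺ > Rb⁺ > Sr²⁺ > Y³⁺ > Sc³⁺ > Ti⁴⁺

Tabulating Z and e⁻: Ti⁴⁺: 18 e⁻, Z=22, Sc³⁺: 18 e⁻, Z=21, Y³⁺: 36 e⁻, Z=39, Sr²⁺: 36 e⁻, Z=38, Rb⁺: 36 e⁻, Z=37, Cs⁺: 54 e⁻, Z=55. Ti⁴⁺ < Sc³⁺ (isoelectronic, higher Z=22 is smaller); Sc³⁺ < Y³⁺ (same group, period 4 vs 5); Y³⁺ < Sr²⁺ (both 36 e⁻, Z=39>38); Sr²⁺ < Rb⁺ (both 36 e⁻, Z=38>37); Rb⁺ < Cs⁺ (same group, period 5 vs 6).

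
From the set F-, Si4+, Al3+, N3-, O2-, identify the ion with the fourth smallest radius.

Isoelectronic series (10 e⁻ each). Size is set by nuclear charge: more protons means a smaller ion. Si4+ (Z=14), Al3+ (Z=13), F- (Z=9), O2- (Z=8), N3- (Z=7).
That gives Si4+ < Al3+ < F- < O2- < N3-. From the smallest end, number 4 is O2-.

O2-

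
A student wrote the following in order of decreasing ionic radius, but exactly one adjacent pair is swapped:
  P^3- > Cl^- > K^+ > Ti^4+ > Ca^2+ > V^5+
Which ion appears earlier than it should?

Compare adjacent ions: Ti^4+ and Ca^2+ share 18 electrons; the higher nuclear charge on Ti (Z=22) contracts it more, so Ti^4+ < Ca^2+ — yet in this decreasing list Ti^4+ sits before Ca^2+. Nothing else is reversed, so Ti^4+ should move one place to the right.

Ti^4+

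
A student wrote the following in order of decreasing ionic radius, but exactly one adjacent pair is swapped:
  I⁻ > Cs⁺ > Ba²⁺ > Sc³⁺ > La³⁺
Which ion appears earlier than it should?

The pair Sc³⁺, La³⁺ is the wrong way round — Sc³⁺ and La³⁺ are in one column with the same charge; the lighter period-4 ion has 2 fewer shells and is smaller. All other adjacent pairs agree with periodic trends, so Sc³⁺ is the misplaced ion.

Sc³⁺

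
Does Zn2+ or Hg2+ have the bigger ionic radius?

These ions sit in one column with identical charge. Each step down the periodic table adds a principal shell, increasing the radius.

Hg2+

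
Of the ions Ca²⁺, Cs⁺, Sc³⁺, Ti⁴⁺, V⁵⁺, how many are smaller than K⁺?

Electron counts and nuclear charges: V⁵⁺ (Z=23, 18 e⁻), Ti⁴⁺ (Z=22, 18 e⁻), Sc³⁺ (Z=21, 18 e⁻), Ca²⁺ (Z=20, 18 e⁻), K⁺ (Z=19, 18 e⁻), Cs⁺ (Z=55, 54 e⁻). V⁵⁺ < Ti⁴⁺ (isoelectronic, higher Z=23 is smaller); Ti⁴⁺ < Sc³⁺ (isoelectronic, higher Z=22 is smaller); Sc³⁺ < Ca²⁺ (isoelectronic, higher Z=21 is smaller); Ca²⁺ < K⁺ (isoelectronic, higher Z=20 is smaller); K⁺ < Cs⁺ (same group, period 4 vs 6).
Relative to K⁺, the ions that are smaller are V⁵⁺, Ti⁴⁺, Sc³⁺, Ca²⁺. So 4 are smaller.

4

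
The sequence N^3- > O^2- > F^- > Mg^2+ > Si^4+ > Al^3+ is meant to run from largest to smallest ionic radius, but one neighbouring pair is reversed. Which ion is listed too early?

The pair Si^4+, Al^3+ is the wrong way round — Si^4+ and Al^3+ share 10 electrons; the higher nuclear charge on Si (Z=14) contracts it more, so Si^4+ < Al^3+. All other adjacent pairs agree with periodic trends, so Si^4+ is the misplaced ion.

Si^4+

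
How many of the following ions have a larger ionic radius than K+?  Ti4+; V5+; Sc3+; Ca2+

0

Each ion has 18 electrons. The ranking follows nuclear charge in reverse — greater Z gives a smaller radius. V5+ (Z=23), Ti4+ (Z=22), Sc3+ (Z=21), Ca2+ (Z=20), K+ (Z=19).
Placing each against K+: smaller — V5+, Ti4+, Sc3+, Ca2+; larger — none. Count: 0.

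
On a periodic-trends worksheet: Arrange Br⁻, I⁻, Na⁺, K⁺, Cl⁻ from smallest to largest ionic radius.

Na⁺ < K⁺ < Cl⁻ < Br⁻ < I⁻

Work out protons and electrons: Na⁺ (Z=11, 10 e⁻), K⁺ (Z=19, 18 e⁻), Cl⁻ (Z=17, 18 e⁻), Br⁻ (Z=35, 36 e⁻), I⁻ (Z=53, 54 e⁻). Na⁺ < K⁺ (same group, 1 shell fewer); K⁺ < Cl⁻ (both 18 e⁻, Z=19>17); Cl⁻ < Br⁻ (same group, period 3 vs 4); Br⁻ < I⁻ (same group, period 4 vs 5).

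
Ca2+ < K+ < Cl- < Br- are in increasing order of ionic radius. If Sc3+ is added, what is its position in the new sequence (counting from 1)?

1

Work out protons and electrons: Sc3+: 18 e⁻, Z=21, Ca2+: 18 e⁻, Z=20, K+: 18 e⁻, Z=19, Cl-: 18 e⁻, Z=17, Br-: 36 e⁻, Z=35. Sc3+ < Ca2+ (both 18 e⁻, Z=21>20); Ca2+ < K+ (isoelectronic, higher Z=20 is smaller); K+ < Cl- (isoelectronic, higher Z=19 is smaller); Cl- < Br- (same group, period 3 vs 4).
With Sc3+ included the full order is Sc3+ < Ca2+ < K+ < Cl- < Br-, so it takes position 1.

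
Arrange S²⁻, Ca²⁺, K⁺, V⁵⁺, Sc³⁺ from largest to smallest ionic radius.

S²⁻ > K⁺ > Ca²⁺ > Sc³⁺ > V⁵⁺

All of these have 18 electrons (isoelectronic). With the same electron cloud, the ion with the most protons pulls it in tightest. Nuclear charges: V⁵⁺ (Z=23), Sc³⁺ (Z=21), Ca²⁺ (Z=20), K⁺ (Z=19), S²⁻ (Z=16). Highest Z is smallest.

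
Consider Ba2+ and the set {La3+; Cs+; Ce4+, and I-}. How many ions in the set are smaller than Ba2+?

2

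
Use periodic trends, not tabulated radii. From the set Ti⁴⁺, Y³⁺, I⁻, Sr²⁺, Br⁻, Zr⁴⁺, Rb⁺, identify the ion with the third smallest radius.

Electron counts and nuclear charges: Ti⁴⁺ has 18 e⁻ (Z=22), Zr⁴⁺ has 36 e⁻ (Z=40), Y³⁺ has 36 e⁻ (Z=39), Sr²⁺ has 36 e⁻ (Z=38), Rb⁺ has 36 e⁻ (Z=37), Br⁻ has 36 e⁻ (Z=35), I⁻ has 54 e⁻ (Z=53). Ti⁴⁺ < Zr⁴⁺ (same group, period 4 vs 5); Zr⁴⁺ < Y³⁺ (isoelectronic, higher Z=40 is smaller); Y³⁺ < Sr²⁺ (both 36 e⁻, Z=39>38); Sr²⁺ < Rb⁺ (both 36 e⁻, Z=38>37); Rb⁺ < Br⁻ (isoelectronic, higher Z=37 is smaller); Br⁻ < I⁻ (same group, 1 shell fewer).
Full ascending order: Ti⁴⁺ < Zr⁴⁺ < Y³⁺ < Sr²⁺ < Rb⁺ < Br⁻ < I⁻. Counting from the smallest, position 3 is Y³⁺.

Y³⁺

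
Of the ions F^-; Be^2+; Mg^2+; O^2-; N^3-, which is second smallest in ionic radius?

Electron counts and nuclear charges: Be^2+: 2 e⁻, Z=4, Mg^2+: 10 e⁻, Z=12, F^-: 10 e⁻, Z=9, O^2-: 10 e⁻, Z=8, N^3-: 10 e⁻, Z=7. Be^2+ < Mg^2+ (same group, 1 shell fewer); Mg^2+ < F^- (isoelectronic, higher Z=12 is smaller); F^- < O^2- (isoelectronic, higher Z=9 is smaller); O^2- < N^3- (both 10 e⁻, Z=8>7).
So the order is Be^2+ < Mg^2+ < F^- < O^2- < N^3-; the 2nd-smallest ion is Mg^2+.

Mg^2+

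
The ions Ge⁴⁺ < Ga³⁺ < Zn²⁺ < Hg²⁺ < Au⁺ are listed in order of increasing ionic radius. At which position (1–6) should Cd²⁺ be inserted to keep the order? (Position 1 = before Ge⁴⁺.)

4

Work out protons and electrons: Ge⁴⁺ has 28 e⁻ (Z=32), Ga³⁺ has 28 e⁻ (Z=31), Zn²⁺ has 28 e⁻ (Z=30), Cd²⁺ has 46 e⁻ (Z=48), Hg²⁺ has 78 e⁻ (Z=80), Au⁺ has 78 e⁻ (Z=79). Ge⁴⁺ < Ga³⁺ (both 28 e⁻, Z=32>31); Ga³⁺ < Zn²⁺ (both 28 e⁻, Z=31>30); Zn²⁺ < Cd²⁺ (same group, period 4 vs 5); Cd²⁺ < Hg²⁺ (same group, 1 shell fewer); Hg²⁺ < Au⁺ (isoelectronic, higher Z=80 is smaller).
Merged order: Ge⁴⁺ < Ga³⁺ < Zn²⁺ < Cd²⁺ < Hg²⁺ < Au⁺ — Cd²⁺ is number 4.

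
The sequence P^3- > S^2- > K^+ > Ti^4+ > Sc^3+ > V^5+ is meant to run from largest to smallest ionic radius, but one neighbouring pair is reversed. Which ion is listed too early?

Ti^4+

The pair Ti^4+, Sc^3+ is the wrong way round — both have 18 electrons but Z(Ti)=22 > Z(Sc)=21, so Ti^4+ should be the smaller of the two. All other adjacent pairs agree with periodic trends, so Ti^4+ is the misplaced ion.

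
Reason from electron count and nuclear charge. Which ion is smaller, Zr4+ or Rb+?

Zr4+

Isoelectronic series (36 e⁻ each). Size is set by nuclear charge: more protons means a smaller ion. Zr4+ (Z=40), Rb+ (Z=37).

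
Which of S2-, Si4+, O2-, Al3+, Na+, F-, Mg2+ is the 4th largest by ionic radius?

Na+

First list Z and electron count for each: Si4+: 10 e⁻, Z=14, Al3+: 10 e⁻, Z=13, Mg2+: 10 e⁻, Z=12, Na+: 10 e⁻, Z=11, F-: 10 e⁻, Z=9, O2-: 10 e⁻, Z=8, S2-: 18 e⁻, Z=16. Si4+ < Al3+ (both 10 e⁻, Z=14>13); Al3+ < Mg2+ (isoelectronic, higher Z=13 is smaller); Mg2+ < Na+ (isoelectronic, higher Z=12 is smaller); Na+ < F- (both 10 e⁻, Z=11>9); F- < O2- (isoelectronic, higher Z=9 is smaller); O2- < S2- (same group, period 2 vs 3).
Ordering: Si4+ < Al3+ < Mg2+ < Na+ < F- < O2- < S2-. The 4th largest is Na+.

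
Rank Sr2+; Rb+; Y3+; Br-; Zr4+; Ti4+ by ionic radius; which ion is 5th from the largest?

Zr4+

Work out protons and electrons: Ti4+ has 18 e⁻ (Z=22), Zr4+ has 36 e⁻ (Z=40), Y3+ has 36 e⁻ (Z=39), Sr2+ has 36 e⁻ (Z=38), Rb+ has 36 e⁻ (Z=37), Br- has 36 e⁻ (Z=35). Ti4+ < Zr4+ (same group, period 4 vs 5); Zr4+ < Y3+ (isoelectronic, higher Z=40 is smaller); Y3+ < Sr2+ (isoelectronic, higher Z=39 is smaller); Sr2+ < Rb+ (isoelectronic, higher Z=38 is smaller); Rb+ < Br- (both 36 e⁻, Z=37>35).
So the order is Ti4+ < Zr4+ < Y3+ < Sr2+ < Rb+ < Br-; the 5th-largest ion is Zr4+.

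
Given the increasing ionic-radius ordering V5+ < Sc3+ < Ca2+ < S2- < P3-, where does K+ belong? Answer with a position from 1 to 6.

Isoelectronic series (18 e⁻ each). Size is set by nuclear charge: more protons means a smaller ion. V5+ (Z=23), Sc3+ (Z=21), Ca2+ (Z=20), K+ (Z=19), S2- (Z=16), P3- (Z=15).
Merged order: V5+ < Sc3+ < Ca2+ < K+ < S2- < P3- — K+ is number 4.

4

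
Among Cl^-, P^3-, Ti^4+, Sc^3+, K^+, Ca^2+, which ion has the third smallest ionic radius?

Ca^2+

Isoelectronic series (18 e⁻ each). Size is set by nuclear charge: more protons means a smaller ion. Ti^4+ (Z=22), Sc^3+ (Z=21), Ca^2+ (Z=20), K^+ (Z=19), Cl^- (Z=17), P^3- (Z=15).
That gives Ti^4+ < Sc^3+ < Ca^2+ < K^+ < Cl^- < P^3-. From the smallest end, number 3 is Ca^2+.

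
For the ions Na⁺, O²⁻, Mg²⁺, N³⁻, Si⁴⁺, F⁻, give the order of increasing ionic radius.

Si⁴⁺ < Mg²⁺ < Na⁺ < F⁻ < O²⁻ < N³⁻

Each ion has 10 electrons. The ranking follows nuclear charge in reverse — greater Z gives a smaller radius. Si⁴⁺ (Z=14), Mg²⁺ (Z=12), Na⁺ (Z=11), F⁻ (Z=9), O²⁻ (Z=8), N³⁻ (Z=7).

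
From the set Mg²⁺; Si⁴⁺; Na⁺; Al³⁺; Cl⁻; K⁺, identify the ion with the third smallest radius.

Tabulating Z and e⁻: Si⁴⁺: 10 e⁻, Z=14, Al³⁺: 10 e⁻, Z=13, Mg²⁺: 10 e⁻, Z=12, Na⁺: 10 e⁻, Z=11, K⁺: 18 e⁻, Z=19, Cl⁻: 18 e⁻, Z=17. Si⁴⁺ < Al³⁺ (both 10 e⁻, Z=14>13); Al³⁺ < Mg²⁺ (both 10 e⁻, Z=13>12); Mg²⁺ < Na⁺ (isoelectronic, higher Z=12 is smaller); Na⁺ < K⁺ (same group, period 3 vs 4); K⁺ < Cl⁻ (both 18 e⁻, Z=19>17).
Full ascending order: Si⁴⁺ < Al³⁺ < Mg²⁺ < Na⁺ < K⁺ < Cl⁻. Counting from the smallest, position 3 is Mg²⁺.

Mg²⁺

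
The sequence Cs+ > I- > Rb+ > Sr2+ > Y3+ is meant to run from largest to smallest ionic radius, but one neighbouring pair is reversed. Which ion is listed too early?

Cs+

Check each adjacent pair. Cs+ and I- are reversed: they are isoelectronic (54 e⁻) and Cs has more protons than I (55 vs 53), making Cs+ smaller. No other neighbouring pair contradicts the periodic trends, so Cs+ is the ion listed too early.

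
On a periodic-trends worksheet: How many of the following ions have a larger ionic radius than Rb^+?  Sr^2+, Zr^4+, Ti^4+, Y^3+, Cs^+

Work out protons and electrons: Ti^4+ has 18 e⁻ (Z=22), Zr^4+ has 36 e⁻ (Z=40), Y^3+ has 36 e⁻ (Z=39), Sr^2+ has 36 e⁻ (Z=38), Rb^+ has 36 e⁻ (Z=37), Cs^+ has 54 e⁻ (Z=55). Ti^4+ < Zr^4+ (same group, period 4 vs 5); Zr^4+ < Y^3+ (both 36 e⁻, Z=40>39); Y^3+ < Sr^2+ (isoelectronic, higher Z=39 is smaller); Sr^2+ < Rb^+ (both 36 e⁻, Z=38>37); Rb^+ < Cs^+ (same group, period 5 vs 6).
Overall: Ti^4+ < Zr^4+ < Y^3+ < Sr^2+ < Rb^+ < Cs^+. Rb^+ has 4 below it and 1 above. That's 1.

1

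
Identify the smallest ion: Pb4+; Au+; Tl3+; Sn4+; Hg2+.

Sn4+

Work out protons and electrons: Sn4+ (Z=50, 46 e⁻), Pb4+ (Z=82, 78 e⁻), Tl3+ (Z=81, 78 e⁻), Hg2+ (Z=80, 78 e⁻), Au+ (Z=79, 78 e⁻). Sn4+ < Pb4+ (same group, 1 shell fewer); Pb4+ < Tl3+ (both 78 e⁻, Z=82>81); Tl3+ < Hg2+ (both 78 e⁻, Z=81>80); Hg2+ < Au+ (isoelectronic, higher Z=80 is smaller).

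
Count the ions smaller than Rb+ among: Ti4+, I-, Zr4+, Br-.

2

Tabulating Z and e⁻: Ti4+ has 18 e⁻ (Z=22), Zr4+ has 36 e⁻ (Z=40), Rb+ has 36 e⁻ (Z=37), Br- has 36 e⁻ (Z=35), I- has 54 e⁻ (Z=53). Ti4+ < Zr4+ (same group, 1 shell fewer); Zr4+ < Rb+ (both 36 e⁻, Z=40>37); Rb+ < Br- (both 36 e⁻, Z=37>35); Br- < I- (same group, 1 shell fewer).
Placing each against Rb+: smaller — Ti4+, Zr4+; larger — Br-, I-. So 2 are smaller.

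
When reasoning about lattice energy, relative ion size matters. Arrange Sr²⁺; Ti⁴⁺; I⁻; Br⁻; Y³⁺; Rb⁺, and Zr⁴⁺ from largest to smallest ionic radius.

Ti⁴⁺ has 18 e⁻ (Z=22), Zr⁴⁺ has 36 e⁻ (Z=40), Y³⁺ has 36 e⁻ (Z=39), Sr²⁺ has 36 e⁻ (Z=38), Rb⁺ has 36 e⁻ (Z=37), Br⁻ has 36 e⁻ (Z=35), I⁻ has 54 e⁻ (Z=53). Ti⁴⁺ < Zr⁴⁺ (same group, period 4 vs 5); Zr⁴⁺ < Y³⁺ (both 36 e⁻, Z=40>39); Y³⁺ < Sr²⁺ (isoelectronic, higher Z=39 is smaller); Sr²⁺ < Rb⁺ (both 36 e⁻, Z=38>37); Rb⁺ < Br⁻ (both 36 e⁻, Z=37>35); Br⁻ < I⁻ (same group, 1 shell fewer).

I⁻ > Br⁻ > Rb⁺ > Sr²⁺ > Y³⁺ > Zr⁴⁺ > Ti⁴⁺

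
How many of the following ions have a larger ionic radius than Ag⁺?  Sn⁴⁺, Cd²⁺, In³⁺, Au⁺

Sn⁴⁺ (Z=50, 46 e⁻), In³⁺ (Z=49, 46 e⁻), Cd²⁺ (Z=48, 46 e⁻), Ag⁺ (Z=47, 46 e⁻), Au⁺ (Z=79, 78 e⁻). Sn⁴⁺ < In³⁺ (isoelectronic, higher Z=50 is smaller); In³⁺ < Cd²⁺ (both 46 e⁻, Z=49>48); Cd²⁺ < Ag⁺ (isoelectronic, higher Z=48 is smaller); Ag⁺ < Au⁺ (same group, period 5 vs 6).
Relative to Ag⁺, the ions that are larger are Au⁺. So 1 is larger.

1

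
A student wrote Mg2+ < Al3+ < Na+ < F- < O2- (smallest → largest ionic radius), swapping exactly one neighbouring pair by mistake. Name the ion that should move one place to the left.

Al3+

Scanning neighbour by neighbour, only Mg2+/Al3+ violates a trend: both have 10 electrons but Z(Al)=13 > Z(Mg)=12, so Al3+ should be the smaller of the two. That makes Al3+ the one sitting a position late relative to where it belongs.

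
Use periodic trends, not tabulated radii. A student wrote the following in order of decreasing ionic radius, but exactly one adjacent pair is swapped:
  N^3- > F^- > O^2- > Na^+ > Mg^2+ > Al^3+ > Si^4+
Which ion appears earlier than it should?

Compare adjacent ions: they are isoelectronic (10 e⁻) and F has more protons than O (9 vs 8), making F^- smaller — yet in this decreasing list F^- sits before O^2-. Nothing else is reversed, so F^- should move one place to the right.

F^-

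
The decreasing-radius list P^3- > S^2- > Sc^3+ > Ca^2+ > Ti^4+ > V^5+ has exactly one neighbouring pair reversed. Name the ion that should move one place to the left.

Compare adjacent ions: Sc^3+ and Ca^2+ share 18 electrons; the higher nuclear charge on Sc (Z=21) contracts it more, so Sc^3+ < Ca^2+ — yet in this decreasing list Sc^3+ sits before Ca^2+. Nothing else is reversed, so Ca^2+ should move one place to the left.

Ca^2+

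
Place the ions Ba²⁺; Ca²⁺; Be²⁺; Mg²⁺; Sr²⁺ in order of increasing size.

Be²⁺ < Mg²⁺ < Ca²⁺ < Sr²⁺ < Ba²⁺

Same group, same charge. Going down the group adds an extra shell of electrons, so the ion gets larger: Be²⁺ is highest in the group and smallest.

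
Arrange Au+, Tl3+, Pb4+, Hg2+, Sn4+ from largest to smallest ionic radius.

Au+ > Hg2+ > Tl3+ > Pb4+ > Sn4+

Electron counts and nuclear charges: Sn4+: 46 e⁻, Z=50, Pb4+: 78 e⁻, Z=82, Tl3+: 78 e⁻, Z=81, Hg2+: 78 e⁻, Z=80, Au+: 78 e⁻, Z=79. Sn4+ < Pb4+ (same group, 1 shell fewer); Pb4+ < Tl3+ (isoelectronic, higher Z=82 is smaller); Tl3+ < Hg2+ (isoelectronic, higher Z=81 is smaller); Hg2+ < Au+ (isoelectronic, higher Z=80 is smaller).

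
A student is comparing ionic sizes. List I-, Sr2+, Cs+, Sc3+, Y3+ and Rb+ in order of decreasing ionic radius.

Tabulating Z and e⁻: Sc3+ has 18 e⁻ (Z=21), Y3+ has 36 e⁻ (Z=39), Sr2+ has 36 e⁻ (Z=38), Rb+ has 36 e⁻ (Z=37), Cs+ has 54 e⁻ (Z=55), I- has 54 e⁻ (Z=53). Sc3+ < Y3+ (same group, 1 shell fewer); Y3+ < Sr2+ (isoelectronic, higher Z=39 is smaller); Sr2+ < Rb+ (both 36 e⁻, Z=38>37); Rb+ < Cs+ (same group, period 5 vs 6); Cs+ < I- (isoelectronic, higher Z=55 is smaller).

I- > Cs+ > Rb+ > Sr2+ > Y3+ > Sc3+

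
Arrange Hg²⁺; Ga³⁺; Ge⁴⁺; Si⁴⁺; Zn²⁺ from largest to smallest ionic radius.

Hg²⁺ > Zn²⁺ > Ga³⁺ > Ge⁴⁺ > Si⁴⁺

Work out protons and electrons: Si⁴⁺ (Z=14, 10 e⁻), Ge⁴⁺ (Z=32, 28 e⁻), Ga³⁺ (Z=31, 28 e⁻), Zn²⁺ (Z=30, 28 e⁻), Hg²⁺ (Z=80, 78 e⁻). Si⁴⁺ < Ge⁴⁺ (same group, 1 shell fewer); Ge⁴⁺ < Ga³⁺ (both 28 e⁻, Z=32>31); Ga³⁺ < Zn²⁺ (both 28 e⁻, Z=31>30); Zn²⁺ < Hg²⁺ (same group, 2 shells fewer).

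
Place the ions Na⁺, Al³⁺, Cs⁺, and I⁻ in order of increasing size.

Al³⁺ < Na⁺ < Cs⁺ < I⁻

Electron counts and nuclear charges: Al³⁺: 10 e⁻, Z=13, Na⁺: 10 e⁻, Z=11, Cs⁺: 54 e⁻, Z=55, I⁻: 54 e⁻, Z=53. Al³⁺ < Na⁺ (both 10 e⁻, Z=13>11); Na⁺ < Cs⁺ (same group, 3 shells fewer); Cs⁺ < I⁻ (isoelectronic, higher Z=55 is smaller).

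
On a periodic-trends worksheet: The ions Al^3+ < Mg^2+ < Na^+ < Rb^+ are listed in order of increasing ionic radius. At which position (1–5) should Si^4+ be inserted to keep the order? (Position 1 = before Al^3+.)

1

First list Z and electron count for each: Si^4+: 10 e⁻, Z=14, Al^3+: 10 e⁻, Z=13, Mg^2+: 10 e⁻, Z=12, Na^+: 10 e⁻, Z=11, Rb^+: 36 e⁻, Z=37. Si^4+ < Al^3+ (isoelectronic, higher Z=14 is smaller); Al^3+ < Mg^2+ (isoelectronic, higher Z=13 is smaller); Mg^2+ < Na^+ (both 10 e⁻, Z=12>11); Na^+ < Rb^+ (same group, 2 shells fewer).
The complete sequence is Si^4+ < Al^3+ < Mg^2+ < Na^+ < Rb^+. Si^4+ sits at position 1.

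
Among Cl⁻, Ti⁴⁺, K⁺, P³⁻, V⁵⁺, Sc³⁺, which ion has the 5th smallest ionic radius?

All of these have 18 electrons (isoelectronic). With the same electron cloud, the ion with the most protons pulls it in tightest. Nuclear charges: V⁵⁺ (Z=23), Ti⁴⁺ (Z=22), Sc³⁺ (Z=21), K⁺ (Z=19), Cl⁻ (Z=17), P³⁻ (Z=15). Highest Z is smallest.
Full ascending order: V⁵⁺ < Ti⁴⁺ < Sc³⁺ < K⁺ < Cl⁻ < P³⁻. Counting from the smallest, position 5 is Cl⁻.

Cl⁻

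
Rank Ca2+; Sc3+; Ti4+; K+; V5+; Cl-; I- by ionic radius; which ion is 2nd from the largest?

Cl-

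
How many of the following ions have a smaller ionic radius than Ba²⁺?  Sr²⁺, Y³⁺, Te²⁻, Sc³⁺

3

Electron counts and nuclear charges: Sc³⁺ (Z=21, 18 e⁻), Y³⁺ (Z=39, 36 e⁻), Sr²⁺ (Z=38, 36 e⁻), Ba²⁺ (Z=56, 54 e⁻), Te²⁻ (Z=52, 54 e⁻). Sc³⁺ < Y³⁺ (same group, period 4 vs 5); Y³⁺ < Sr²⁺ (isoelectronic, higher Z=39 is smaller); Sr²⁺ < Ba²⁺ (same group, period 5 vs 6); Ba²⁺ < Te²⁻ (isoelectronic, higher Z=56 is smaller).
Ordering all of them (including Ba²⁺) by radius gives Sc³⁺ < Y³⁺ < Sr²⁺ < Ba²⁺ < Te²⁻. That's 3.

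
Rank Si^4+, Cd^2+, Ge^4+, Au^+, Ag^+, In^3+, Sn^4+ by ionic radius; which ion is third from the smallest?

Electron counts and nuclear charges: Si^4+ has 10 e⁻ (Z=14), Ge^4+ has 28 e⁻ (Z=32), Sn^4+ has 46 e⁻ (Z=50), In^3+ has 46 e⁻ (Z=49), Cd^2+ has 46 e⁻ (Z=48), Ag^+ has 46 e⁻ (Z=47), Au^+ has 78 e⁻ (Z=79). Si^4+ < Ge^4+ (same group, 1 shell fewer); Ge^4+ < Sn^4+ (same group, 1 shell fewer); Sn^4+ < In^3+ (isoelectronic, higher Z=50 is smaller); In^3+ < Cd^2+ (isoelectronic, higher Z=49 is smaller); Cd^2+ < Ag^+ (both 46 e⁻, Z=48>47); Ag^+ < Au^+ (same group, period 5 vs 6).
So the order is Si^4+ < Ge^4+ < Sn^4+ < In^3+ < Cd^2+ < Ag^+ < Au^+; the 3rd-smallest ion is Sn^4+.

Sn^4+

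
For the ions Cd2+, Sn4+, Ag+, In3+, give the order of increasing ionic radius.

All of these have 46 electrons (isoelectronic). With the same electron cloud, the ion with the most protons pulls it in tightest. Nuclear charges: Sn4+ (Z=50), In3+ (Z=49), Cd2+ (Z=48), Ag+ (Z=47). Highest Z is smallest.

Sn4+ < In3+ < Cd2+ < Ag+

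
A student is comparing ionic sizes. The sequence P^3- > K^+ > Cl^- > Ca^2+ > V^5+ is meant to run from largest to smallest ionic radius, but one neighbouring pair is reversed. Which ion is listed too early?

K^+

Compare adjacent ions: both have 18 electrons but Z(K)=19 > Z(Cl)=17, so K^+ should be the smaller of the two — yet in this decreasing list K^+ sits before Cl^-. Nothing else is reversed, so K^+ should move one place to the right.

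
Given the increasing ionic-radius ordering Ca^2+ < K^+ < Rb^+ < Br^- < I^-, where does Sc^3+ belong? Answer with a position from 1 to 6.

Work out protons and electrons: Sc^3+ (Z=21, 18 e⁻), Ca^2+ (Z=20, 18 e⁻), K^+ (Z=19, 18 e⁻), Rb^+ (Z=37, 36 e⁻), Br^- (Z=35, 36 e⁻), I^- (Z=53, 54 e⁻). Sc^3+ < Ca^2+ (both 18 e⁻, Z=21>20); Ca^2+ < K^+ (both 18 e⁻, Z=20>19); K^+ < Rb^+ (same group, period 4 vs 5); Rb^+ < Br^- (both 36 e⁻, Z=37>35); Br^- < I^- (same group, period 4 vs 5).
With Sc^3+ included the full order is Sc^3+ < Ca^2+ < K^+ < Rb^+ < Br^- < I^-, so it takes position 1.

1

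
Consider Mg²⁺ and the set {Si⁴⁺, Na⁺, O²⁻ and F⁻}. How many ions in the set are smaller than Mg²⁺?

1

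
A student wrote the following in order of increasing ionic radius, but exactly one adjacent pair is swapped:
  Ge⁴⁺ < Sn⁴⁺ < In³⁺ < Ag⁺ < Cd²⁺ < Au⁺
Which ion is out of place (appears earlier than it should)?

Ag⁺

Check each adjacent pair. Ag⁺ and Cd²⁺ are reversed: Cd²⁺ and Ag⁺ share 46 electrons; the higher nuclear charge on Cd (Z=48) contracts it more, so Cd²⁺ < Ag⁺. No other neighbouring pair contradicts the periodic trends, so Ag⁺ is the ion listed too early.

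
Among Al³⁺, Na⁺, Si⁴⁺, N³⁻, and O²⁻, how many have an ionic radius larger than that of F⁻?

2

All of these have 10 electrons (isoelectronic). With the same electron cloud, the ion with the most protons pulls it in tightest. Nuclear charges: Si⁴⁺ (Z=14), Al³⁺ (Z=13), Na⁺ (Z=11), F⁻ (Z=9), O²⁻ (Z=8), N³⁻ (Z=7). Highest Z is smallest.
Relative to F⁻, the ions that are larger are O²⁻, N³⁻. So 2 are larger.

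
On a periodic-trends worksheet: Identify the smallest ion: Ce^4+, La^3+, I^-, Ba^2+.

Each ion has 54 electrons. The ranking follows nuclear charge in reverse — greater Z gives a smaller radius. Ce^4+ (Z=58), La^3+ (Z=57), Ba^2+ (Z=56), I^- (Z=53).

Ce^4+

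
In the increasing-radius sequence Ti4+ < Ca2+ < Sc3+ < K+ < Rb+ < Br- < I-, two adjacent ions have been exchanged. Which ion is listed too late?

Sc3+

The pair Ca2+, Sc3+ is the wrong way round — they are isoelectronic (18 e⁻) and Sc has more protons than Ca (21 vs 20), making Sc3+ smaller. All other adjacent pairs agree with periodic trends, so Sc3+ is the misplaced ion.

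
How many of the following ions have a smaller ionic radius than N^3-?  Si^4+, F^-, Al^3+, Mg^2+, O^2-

All of these have 10 electrons (isoelectronic). With the same electron cloud, the ion with the most protons pulls it in tightest. Nuclear charges: Si^4+ (Z=14), Al^3+ (Z=13), Mg^2+ (Z=12), F^- (Z=9), O^2- (Z=8), N^3- (Z=7). Highest Z is smallest.
Ordering all of them (including N^3-) by radius gives Si^4+ < Al^3+ < Mg^2+ < F^- < O^2- < N^3-. Count: 5.

5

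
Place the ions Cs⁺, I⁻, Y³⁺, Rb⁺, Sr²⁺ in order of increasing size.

Electron counts and nuclear charges: Y³⁺ has 36 e⁻ (Z=39), Sr²⁺ has 36 e⁻ (Z=38), Rb⁺ has 36 e⁻ (Z=37), Cs⁺ has 54 e⁻ (Z=55), I⁻ has 54 e⁻ (Z=53). Y³⁺ < Sr²⁺ (both 36 e⁻, Z=39>38); Sr²⁺ < Rb⁺ (both 36 e⁻, Z=38>37); Rb⁺ < Cs⁺ (same group, 1 shell fewer); Cs⁺ < I⁻ (both 54 e⁻, Z=55>53).

Y³⁺ < Sr²⁺ < Rb⁺ < Cs⁺ < I⁻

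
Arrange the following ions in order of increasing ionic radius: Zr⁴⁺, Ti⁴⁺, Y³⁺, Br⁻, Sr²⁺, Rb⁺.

Ti⁴⁺ < Zr⁴⁺ < Y³⁺ < Sr²⁺ < Rb⁺ < Br⁻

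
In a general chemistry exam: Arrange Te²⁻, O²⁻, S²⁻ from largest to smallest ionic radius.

Same group, same charge. Going down the group adds an extra shell of electrons, so the ion gets larger: O²⁻ is highest in the group and smallest.

Te²⁻ > S²⁻ > O²⁻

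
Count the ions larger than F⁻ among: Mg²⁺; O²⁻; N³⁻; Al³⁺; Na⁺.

All of these have 10 electrons (isoelectronic). With the same electron cloud, the ion with the most protons pulls it in tightest. Nuclear charges: Al³⁺ (Z=13), Mg²⁺ (Z=12), Na⁺ (Z=11), F⁻ (Z=9), O²⁻ (Z=8), N³⁻ (Z=7). Highest Z is smallest.
Ordering all of them (including F⁻) by radius gives Al³⁺ < Mg²⁺ < Na⁺ < F⁻ < O²⁻ < N³⁻. Count: 2.

2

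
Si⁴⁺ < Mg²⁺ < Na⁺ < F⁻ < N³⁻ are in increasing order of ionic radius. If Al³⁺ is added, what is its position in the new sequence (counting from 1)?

2

Each ion has 10 electrons. The ranking follows nuclear charge in reverse — greater Z gives a smaller radius. Si⁴⁺ (Z=14), Al³⁺ (Z=13), Mg²⁺ (Z=12), Na⁺ (Z=11), F⁻ (Z=9), N³⁻ (Z=7).
The complete sequence is Si⁴⁺ < Al³⁺ < Mg²⁺ < Na⁺ < F⁻ < N³⁻. Al³⁺ sits at position 2.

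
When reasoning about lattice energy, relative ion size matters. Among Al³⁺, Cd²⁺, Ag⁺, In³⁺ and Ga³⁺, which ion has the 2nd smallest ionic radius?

Tabulating Z and e⁻: Al³⁺ (Z=13, 10 e⁻), Ga³⁺ (Z=31, 28 e⁻), In³⁺ (Z=49, 46 e⁻), Cd²⁺ (Z=48, 46 e⁻), Ag⁺ (Z=47, 46 e⁻). Al³⁺ < Ga³⁺ (same group, period 3 vs 4); Ga³⁺ < In³⁺ (same group, 1 shell fewer); In³⁺ < Cd²⁺ (isoelectronic, higher Z=49 is smaller); Cd²⁺ < Ag⁺ (both 46 e⁻, Z=48>47).
Full ascending order: Al³⁺ < Ga³⁺ < In³⁺ < Cd²⁺ < Ag⁺. Counting from the smallest, position 2 is Ga³⁺.

Ga³⁺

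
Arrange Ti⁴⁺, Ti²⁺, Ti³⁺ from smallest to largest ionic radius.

Same element, different charge: the more highly charged cation has fewer electrons and a greater effective nuclear charge per electron, making Ti⁴⁺ the smallest.

Ti⁴⁺ < Ti³⁺ < Ti²⁺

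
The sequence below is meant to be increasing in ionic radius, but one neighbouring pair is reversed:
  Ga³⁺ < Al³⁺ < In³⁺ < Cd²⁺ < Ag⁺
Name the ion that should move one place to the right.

Ga³⁺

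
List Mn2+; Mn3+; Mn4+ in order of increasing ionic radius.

Mn4+ < Mn3+ < Mn2+

For a single element, ionic radius drops as positive charge rises — Mn4+ < Mn2+.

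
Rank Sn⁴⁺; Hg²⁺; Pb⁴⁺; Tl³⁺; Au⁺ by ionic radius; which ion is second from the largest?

Electron counts and nuclear charges: Sn⁴⁺ (Z=50, 46 e⁻), Pb⁴⁺ (Z=82, 78 e⁻), Tl³⁺ (Z=81, 78 e⁻), Hg²⁺ (Z=80, 78 e⁻), Au⁺ (Z=79, 78 e⁻). Sn⁴⁺ < Pb⁴⁺ (same group, period 5 vs 6); Pb⁴⁺ < Tl³⁺ (both 78 e⁻, Z=82>81); Tl³⁺ < Hg²⁺ (both 78 e⁻, Z=81>80); Hg²⁺ < Au⁺ (isoelectronic, higher Z=80 is smaller).
That gives Sn⁴⁺ < Pb⁴⁺ < Tl³⁺ < Hg²⁺ < Au⁺. From the largest end, number 2 is Hg²⁺.

Hg²⁺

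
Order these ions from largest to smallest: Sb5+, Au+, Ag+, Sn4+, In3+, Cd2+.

Sb5+ has 46 e⁻ (Z=51), Sn4+ has 46 e⁻ (Z=50), In3+ has 46 e⁻ (Z=49), Cd2+ has 46 e⁻ (Z=48), Ag+ has 46 e⁻ (Z=47), Au+ has 78 e⁻ (Z=79). Sb5+ < Sn4+ (isoelectronic, higher Z=51 is smaller); Sn4+ < In3+ (isoelectronic, higher Z=50 is smaller); In3+ < Cd2+ (isoelectronic, higher Z=49 is smaller); Cd2+ < Ag+ (isoelectronic, higher Z=48 is smaller); Ag+ < Au+ (same group, period 5 vs 6).

Au+ > Ag+ > Cd2+ > In3+ > Sn4+ > Sb5+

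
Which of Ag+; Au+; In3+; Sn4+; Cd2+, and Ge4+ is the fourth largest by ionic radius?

Tabulating Z and e⁻: Ge4+ (Z=32, 28 e⁻), Sn4+ (Z=50, 46 e⁻), In3+ (Z=49, 46 e⁻), Cd2+ (Z=48, 46 e⁻), Ag+ (Z=47, 46 e⁻), Au+ (Z=79, 78 e⁻). Ge4+ < Sn4+ (same group, period 4 vs 5); Sn4+ < In3+ (isoelectronic, higher Z=50 is smaller); In3+ < Cd2+ (both 46 e⁻, Z=49>48); Cd2+ < Ag+ (isoelectronic, higher Z=48 is smaller); Ag+ < Au+ (same group, 1 shell fewer).
Full ascending order: Ge4+ < Sn4+ < In3+ < Cd2+ < Ag+ < Au+. Counting from the largest, position 4 is In3+.

In3+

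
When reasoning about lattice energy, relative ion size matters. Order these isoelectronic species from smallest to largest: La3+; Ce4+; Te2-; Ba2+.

These species are isoelectronic with 54 electrons. The only difference is the number of protons: Ce4+ (Z=58), La3+ (Z=57), Ba2+ (Z=56), Te2- (Z=52). The strongest nuclear pull (Ce4+) gives the smallest ion.

Ce4+ < La3+ < Ba2+ < Te2-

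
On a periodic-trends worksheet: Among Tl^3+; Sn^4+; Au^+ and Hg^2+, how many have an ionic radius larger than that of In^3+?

Work out protons and electrons: Sn^4+ has 46 e⁻ (Z=50), In^3+ has 46 e⁻ (Z=49), Tl^3+ has 78 e⁻ (Z=81), Hg^2+ has 78 e⁻ (Z=80), Au^+ has 78 e⁻ (Z=79). Sn^4+ < In^3+ (isoelectronic, higher Z=50 is smaller); In^3+ < Tl^3+ (same group, 1 shell fewer); Tl^3+ < Hg^2+ (isoelectronic, higher Z=81 is smaller); Hg^2+ < Au^+ (isoelectronic, higher Z=80 is smaller).
Ordering all of them (including In^3+) by radius gives Sn^4+ < In^3+ < Tl^3+ < Hg^2+ < Au^+. That's 3.

3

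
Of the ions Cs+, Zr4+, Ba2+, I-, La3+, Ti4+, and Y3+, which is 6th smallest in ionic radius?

Cs+

Work out protons and electrons: Ti4+: 18 e⁻, Z=22, Zr4+: 36 e⁻, Z=40, Y3+: 36 e⁻, Z=39, La3+: 54 e⁻, Z=57, Ba2+: 54 e⁻, Z=56, Cs+: 54 e⁻, Z=55, I-: 54 e⁻, Z=53. Ti4+ < Zr4+ (same group, 1 shell fewer); Zr4+ < Y3+ (isoelectronic, higher Z=40 is smaller); Y3+ < La3+ (same group, 1 shell fewer); La3+ < Ba2+ (isoelectronic, higher Z=57 is smaller); Ba2+ < Cs+ (isoelectronic, higher Z=56 is smaller); Cs+ < I- (both 54 e⁻, Z=55>53).
Ordering: Ti4+ < Zr4+ < Y3+ < La3+ < Ba2+ < Cs+ < I-. The 6th smallest is Cs+.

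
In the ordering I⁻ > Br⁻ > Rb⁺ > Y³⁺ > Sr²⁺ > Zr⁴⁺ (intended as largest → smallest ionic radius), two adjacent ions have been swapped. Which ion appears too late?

Sr²⁺

Check each adjacent pair. Y³⁺ and Sr²⁺ are reversed: both have 36 electrons but Z(Y)=39 > Z(Sr)=38, so Y³⁺ should be the smaller of the two. No other neighbouring pair contradicts the periodic trends, so Sr²⁺ is the ion listed too late.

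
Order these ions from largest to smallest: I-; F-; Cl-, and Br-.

Same group, same charge. Going down the group adds an extra shell of electrons, so the ion gets larger: F- is highest in the group and smallest.

I- > Br- > Cl- > F-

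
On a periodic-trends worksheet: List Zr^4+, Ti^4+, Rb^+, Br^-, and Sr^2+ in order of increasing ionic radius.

Ti^4+ < Zr^4+ < Sr^2+ < Rb^+ < Br^-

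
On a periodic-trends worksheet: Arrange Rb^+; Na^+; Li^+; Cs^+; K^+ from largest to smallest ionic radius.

Cs^+ > Rb^+ > K^+ > Na^+ > Li^+

These ions sit in one column with identical charge. Each step down the periodic table adds a principal shell, increasing the radius.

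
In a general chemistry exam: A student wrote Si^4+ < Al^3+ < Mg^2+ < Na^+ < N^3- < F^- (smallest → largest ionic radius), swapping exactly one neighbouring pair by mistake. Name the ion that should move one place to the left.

Check each adjacent pair. N^3- and F^- are reversed: they are isoelectronic (10 e⁻) and F has more protons than N (9 vs 7), making F^- smaller. No other neighbouring pair contradicts the periodic trends, so F^- is the ion listed too late.

F^-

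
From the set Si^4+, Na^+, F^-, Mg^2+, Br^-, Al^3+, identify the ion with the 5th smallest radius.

F^-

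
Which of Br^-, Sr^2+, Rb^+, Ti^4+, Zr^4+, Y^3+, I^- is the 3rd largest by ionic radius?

Rb^+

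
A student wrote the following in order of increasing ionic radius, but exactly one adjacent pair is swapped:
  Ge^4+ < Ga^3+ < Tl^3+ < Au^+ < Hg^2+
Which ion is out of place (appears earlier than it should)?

The pair Au^+, Hg^2+ is the wrong way round — both have 78 electrons but Z(Hg)=80 > Z(Au)=79, so Hg^2+ should be the smaller of the two. All other adjacent pairs agree with periodic trends, so Au^+ is the misplaced ion.

Au^+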